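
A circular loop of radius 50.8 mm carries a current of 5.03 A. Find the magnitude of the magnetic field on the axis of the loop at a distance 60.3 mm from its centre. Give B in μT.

On the axis of a circular loop, B = μ₀IR² / [2(R²+z²)^(3/2)].
R² + z² = (0.0508)² + (0.0603)² = 0.006217 m², and (R²+z²)^(3/2) = 4.90×10⁻⁴ m³.
B = (4π×10⁻⁷ × 5.03 × 0.002581) / (2 × 4.90×10⁻⁴) = 1.66×10⁻⁵ T.

B ≈ 16.6 μT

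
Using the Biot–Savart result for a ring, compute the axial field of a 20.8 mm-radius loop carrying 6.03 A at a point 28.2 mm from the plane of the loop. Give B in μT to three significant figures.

On the axis of a circular loop, B = μ₀IR² / [2(R²+z²)^(3/2)].
R² + z² = (0.0208)² + (0.0282)² = 0.001228 m², and (R²+z²)^(3/2) = 4.30×10⁻⁵ m³.
B = (4π×10⁻⁷ × 6.03 × 0.0004326) / (2 × 4.30×10⁻⁵) = 3.81×10⁻⁵ T.

B ≈ 38.1 μT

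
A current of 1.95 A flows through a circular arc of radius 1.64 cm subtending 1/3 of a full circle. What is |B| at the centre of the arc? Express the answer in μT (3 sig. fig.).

B ≈ 24.9 μT

The Biot–Savart field of a circular arc at its centre is B = μ₀Iφ/(4πR), with φ = 2.094 rad.
B = (4π×10⁻⁷ × 1.95 × 2.094) / (4π × 0.0164) = 2.49×10⁻⁵ T.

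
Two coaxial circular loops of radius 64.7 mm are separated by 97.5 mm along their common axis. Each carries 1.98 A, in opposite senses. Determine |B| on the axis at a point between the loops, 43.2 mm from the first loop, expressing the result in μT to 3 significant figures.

Each loop contributes B = μ₀IR²/[2(R²+z²)^(3/2)] on the axis, with z measured from that loop.
Loop 1 (z = 0.0432 m): B₁ = 1.11×10⁻⁵ T. Loop 2 (z = 0.0543 m): B₂ = 8.64×10⁻⁶ T.
The fields oppose: B = |B₁ − B₂| = 2.42×10⁻⁶ T.

B ≈ 2.42 μT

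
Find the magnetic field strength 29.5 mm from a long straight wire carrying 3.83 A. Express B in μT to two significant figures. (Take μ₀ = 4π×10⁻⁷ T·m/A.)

B ≈ 26 μT

For an infinitely long straight wire, B = μ₀I/(2πd).
B = (4π×10⁻⁷ × 3.83) / (2π × 0.0295) = 2.60×10⁻⁵ T.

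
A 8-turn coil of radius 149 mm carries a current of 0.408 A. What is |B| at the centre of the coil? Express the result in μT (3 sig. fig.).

B ≈ 13.8 μT

For an N-turn flat coil, B = Nμ₀I/(2R) with R = 0.149 m.
B = 8 × 1.72×10⁻⁶ T = 1.38×10⁻⁵ T.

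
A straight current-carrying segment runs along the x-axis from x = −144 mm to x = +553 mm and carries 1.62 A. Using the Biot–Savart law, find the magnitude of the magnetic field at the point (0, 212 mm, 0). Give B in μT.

For a finite straight segment, B = (μ₀I/4πd)(sinθ₁ + sinθ₂), where θ₁, θ₂ are the angles from the perpendicular to each end.
The perpendicular distance is d = 0.212 m; the end-offsets along the wire are a = 0.144 m and b = 0.553 m.
sinθ₁ = 0.144/√(0.144²+0.212²) = 0.5619; sinθ₂ = 0.553/√(0.553²+0.212²) = 0.9337.
B = (4π×10⁻⁷ × 1.62) / (4π × 0.212) × (0.5619 + 0.9337) = 1.14×10⁻⁶ T.

B ≈ 1.14 μT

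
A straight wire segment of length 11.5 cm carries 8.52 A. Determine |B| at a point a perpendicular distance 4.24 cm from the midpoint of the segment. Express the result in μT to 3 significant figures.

For a finite straight segment, B = (μ₀I/4πd)(sinθ₁ + sinθ₂), where θ₁, θ₂ are the angles from the perpendicular to each end.
The perpendicular from the point meets the wire at its midpoint, so each end is L/2 = 0.0575 m away along the wire.
sinθ₁ = 0.0575/√(0.0575²+0.0424²) = 0.8048; sinθ₂ = 0.0575/√(0.0575²+0.0424²) = 0.8048.
B = (4π×10⁻⁷ × 8.52) / (4π × 0.0424) × (0.8048 + 0.8048) = 3.23×10⁻⁵ T.

B ≈ 32.3 μT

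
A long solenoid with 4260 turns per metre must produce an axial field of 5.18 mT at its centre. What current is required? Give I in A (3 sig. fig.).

Inside a long solenoid B = μ₀nI with n = 4260 m⁻¹, so I = B/(μ₀n).
I = 5.18×10⁻³ / (4π×10⁻⁷ × 4260) = 0.968 A.

I ≈ 0.968 A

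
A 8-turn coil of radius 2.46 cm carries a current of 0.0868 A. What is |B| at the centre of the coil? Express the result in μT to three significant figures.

B ≈ 17.7 μT

For an N-turn flat coil, B = Nμ₀I/(2R) with R = 0.0246 m.
B = 8 × 2.22×10⁻⁶ T = 1.77×10⁻⁵ T.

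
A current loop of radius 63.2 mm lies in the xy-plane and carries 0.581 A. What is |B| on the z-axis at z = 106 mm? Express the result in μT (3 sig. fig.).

B ≈ 0.776 μT

On the axis of a circular loop, B = μ₀IR² / [2(R²+z²)^(3/2)].
R² + z² = (0.0632)² + (0.106)² = 0.01523 m², and (R²+z²)^(3/2) = 1.88×10⁻³ m³.
B = (4π×10⁻⁷ × 0.581 × 0.003994) / (2 × 1.88×10⁻³) = 7.76×10⁻⁷ T.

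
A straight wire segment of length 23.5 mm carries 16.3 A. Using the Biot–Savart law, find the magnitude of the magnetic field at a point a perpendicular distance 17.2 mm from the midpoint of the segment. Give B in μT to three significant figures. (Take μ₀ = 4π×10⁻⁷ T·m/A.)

B ≈ 107 μT

For a finite straight segment, B = (μ₀I/4πd)(sinθ₁ + sinθ₂), where θ₁, θ₂ are the angles from the perpendicular to each end.
The perpendicular from the point meets the wire at its midpoint, so each end is L/2 = 0.01175 m away along the wire.
sinθ₁ = 0.01175/√(0.01175²+0.0172²) = 0.5641; sinθ₂ = 0.01175/√(0.01175²+0.0172²) = 0.5641.
B = (4π×10⁻⁷ × 16.3) / (4π × 0.0172) × (0.5641 + 0.5641) = 1.07×10⁻⁴ T.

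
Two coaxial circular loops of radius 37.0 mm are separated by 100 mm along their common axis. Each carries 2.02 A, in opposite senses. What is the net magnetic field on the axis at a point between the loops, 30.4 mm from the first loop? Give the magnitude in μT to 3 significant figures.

Each loop contributes B = μ₀IR²/[2(R²+z²)^(3/2)] on the axis, with z measured from that loop.
Loop 1 (z = 0.0304 m): B₁ = 1.58×10⁻⁵ T. Loop 2 (z = 0.0696 m): B₂ = 3.55×10⁻⁶ T.
The fields oppose: B = |B₁ − B₂| = 1.23×10⁻⁵ T.

B ≈ 12.3 μT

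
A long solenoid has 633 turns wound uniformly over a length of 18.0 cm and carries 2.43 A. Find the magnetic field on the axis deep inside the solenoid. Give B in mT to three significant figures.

Inside a long solenoid, B = μ₀nI with n = 3517 turns/m.
B = 4π×10⁻⁷ × 3517 × 2.43 = 1.07×10⁻² T.

B ≈ 10.7 mT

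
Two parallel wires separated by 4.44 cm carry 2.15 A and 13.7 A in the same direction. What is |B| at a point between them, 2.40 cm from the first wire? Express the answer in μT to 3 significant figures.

B ≈ 116 μT

Each long wire gives B = μ₀I/(2πd). Distances are d₁ = 0.024 m and d₂ = 0.0204 m.
B₁ = 1.79×10⁻⁵ T, B₂ = 1.34×10⁻⁴ T.
Between parallel currents the two contributions point in opposite directions, so they subtract. B = |B₁ − B₂| = |1.79×10⁻⁵ − 1.34×10⁻⁴| = 1.16×10⁻⁴ T.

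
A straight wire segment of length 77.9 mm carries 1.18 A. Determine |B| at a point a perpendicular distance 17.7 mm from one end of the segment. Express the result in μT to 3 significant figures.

For a finite straight segment, B = (μ₀I/4πd)(sinθ₁ + sinθ₂), where θ₁, θ₂ are the angles from the perpendicular to each end.
The perpendicular foot is at one end, so the two end-offsets along the wire are 0 and L = 0.0779 m.
sinθ₁ = 0/√(0²+0.0177²) = 0.0000; sinθ₂ = 0.0779/√(0.0779²+0.0177²) = 0.9751.
B = (4π×10⁻⁷ × 1.18) / (4π × 0.0177) × (0.0000 + 0.9751) = 6.50×10⁻⁶ T.

B ≈ 6.50 μT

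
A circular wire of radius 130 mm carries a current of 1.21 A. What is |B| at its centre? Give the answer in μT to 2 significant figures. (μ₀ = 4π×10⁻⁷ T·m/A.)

B ≈ 5.8 μT

At the centre of a circular loop the Biot–Savart law gives B = μ₀I/(2R).
B = (4π×10⁻⁷ × 1.21) / (2 × 0.13) = 5.85×10⁻⁶ T.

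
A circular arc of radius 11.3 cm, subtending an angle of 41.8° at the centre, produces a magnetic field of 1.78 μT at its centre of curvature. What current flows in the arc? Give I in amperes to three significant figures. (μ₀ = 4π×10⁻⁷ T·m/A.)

I ≈ 2.76 A

For a circular arc, B = μ₀Iφ/(4πR) with φ in radians; here φ = 0.7295 rad.
So I = 4πRB/(μ₀φ) = 4π × 0.113 × 1.78×10⁻⁶ / (4π×10⁻⁷ × 0.7295) = 2.76 A.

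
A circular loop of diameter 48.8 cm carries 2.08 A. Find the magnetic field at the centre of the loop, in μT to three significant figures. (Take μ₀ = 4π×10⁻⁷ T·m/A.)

At the centre of a circular loop the Biot–Savart law gives B = μ₀I/(2R) (so R = 0.244 m).
B = (4π×10⁻⁷ × 2.08) / (2 × 0.244) = 5.36×10⁻⁶ T.

B ≈ 5.36 μT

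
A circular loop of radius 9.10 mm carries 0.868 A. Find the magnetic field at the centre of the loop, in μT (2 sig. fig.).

At the centre of a circular loop the Biot–Savart law gives B = μ₀I/(2R).
B = (4π×10⁻⁷ × 0.868) / (2 × 0.0091) = 5.99×10⁻⁵ T.

B ≈ 60 μT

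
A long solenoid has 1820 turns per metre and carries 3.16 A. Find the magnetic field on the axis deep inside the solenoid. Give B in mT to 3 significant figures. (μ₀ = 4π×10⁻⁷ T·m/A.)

B ≈ 7.23 mT

Inside a long solenoid, B = μ₀nI with n = 1820 turns/m.
B = 4π×10⁻⁷ × 1820 × 3.16 = 7.23×10⁻³ T.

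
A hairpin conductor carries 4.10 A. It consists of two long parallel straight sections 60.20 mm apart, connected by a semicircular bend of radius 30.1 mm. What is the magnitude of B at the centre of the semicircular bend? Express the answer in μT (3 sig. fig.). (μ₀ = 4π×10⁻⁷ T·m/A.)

B ≈ 70.0 μT

The semicircular arc contributes B_arc = μ₀I·π/(4πR) = μ₀I/(4R) = 4.28×10⁻⁵ T.
Each semi-infinite lead is at perpendicular distance R = 0.0301 m from the centre, with the perpendicular foot at its near end, so it contributes μ₀I/(4πR); both point the same way, together 2.72×10⁻⁵ T.
Arc and leads all point the same direction: B = 4.28×10⁻⁵ + 2.72×10⁻⁵ = 7.00×10⁻⁵ T.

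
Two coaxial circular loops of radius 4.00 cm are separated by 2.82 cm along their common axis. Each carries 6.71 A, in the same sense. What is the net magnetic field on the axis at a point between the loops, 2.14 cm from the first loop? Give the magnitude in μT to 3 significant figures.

Each loop contributes B = μ₀IR²/[2(R²+z²)^(3/2)] on the axis, with z measured from that loop.
Loop 1 (z = 0.0214 m): B₁ = 7.23×10⁻⁵ T. Loop 2 (z = 0.0068 m): B₂ = 1.01×10⁻⁴ T.
The fields add: B = B₁ + B₂ = 1.73×10⁻⁴ T.

B ≈ 173 μT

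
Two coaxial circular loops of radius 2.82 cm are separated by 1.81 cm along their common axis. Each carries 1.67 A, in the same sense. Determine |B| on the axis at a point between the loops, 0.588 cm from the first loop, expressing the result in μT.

Each loop contributes B = μ₀IR²/[2(R²+z²)^(3/2)] on the axis, with z measured from that loop.
Loop 1 (z = 0.00588 m): B₁ = 3.49×10⁻⁵ T. Loop 2 (z = 0.01222 m): B₂ = 2.87×10⁻⁵ T.
The fields add: B = B₁ + B₂ = 6.37×10⁻⁵ T.

B ≈ 63.7 μT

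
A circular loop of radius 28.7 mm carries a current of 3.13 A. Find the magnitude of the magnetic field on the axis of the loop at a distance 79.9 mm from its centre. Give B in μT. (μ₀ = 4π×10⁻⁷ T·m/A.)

On the axis of a circular loop, B = μ₀IR² / [2(R²+z²)^(3/2)].
R² + z² = (0.0287)² + (0.0799)² = 0.007208 m², and (R²+z²)^(3/2) = 6.12×10⁻⁴ m³.
B = (4π×10⁻⁷ × 3.13 × 0.0008237) / (2 × 6.12×10⁻⁴) = 2.65×10⁻⁶ T.

B ≈ 2.65 μT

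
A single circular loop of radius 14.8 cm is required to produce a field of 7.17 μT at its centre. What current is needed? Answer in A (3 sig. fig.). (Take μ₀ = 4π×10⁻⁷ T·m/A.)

At the centre of a circular loop B = μ₀I/(2R), so I = 2RB/μ₀.
With R = 0.148 m, I = 2 × 0.148 × 7.17×10⁻⁶ / (4π×10⁻⁷) = 1.69 A.

I ≈ 1.69 A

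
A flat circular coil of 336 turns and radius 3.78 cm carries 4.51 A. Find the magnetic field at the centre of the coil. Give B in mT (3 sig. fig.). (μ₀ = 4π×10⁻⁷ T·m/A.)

For an N-turn flat coil, B = Nμ₀I/(2R) with R = 0.0378 m.
B = 336 × 7.50×10⁻⁵ T = 2.52×10⁻² T.

B ≈ 25.2 mT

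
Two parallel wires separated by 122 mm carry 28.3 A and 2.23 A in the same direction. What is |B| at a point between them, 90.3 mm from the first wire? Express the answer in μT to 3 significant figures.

Each long wire gives B = μ₀I/(2πd). Distances are d₁ = 0.0903 m and d₂ = 0.0317 m.
B₁ = 6.27×10⁻⁵ T, B₂ = 1.41×10⁻⁵ T.
Between parallel currents the two contributions point in opposite directions, so they subtract. B = |B₁ − B₂| = |6.27×10⁻⁵ − 1.41×10⁻⁵| = 4.86×10⁻⁵ T.

B ≈ 48.6 μT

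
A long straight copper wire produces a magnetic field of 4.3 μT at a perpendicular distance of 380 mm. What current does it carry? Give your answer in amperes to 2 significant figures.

For a long straight wire B = μ₀I/(2πd), so I = 2πdB/μ₀.
I = 2π × 0.38 × 4.30×10⁻⁶ / (4π×10⁻⁷) = 8.17 A.

I ≈ 8.2 A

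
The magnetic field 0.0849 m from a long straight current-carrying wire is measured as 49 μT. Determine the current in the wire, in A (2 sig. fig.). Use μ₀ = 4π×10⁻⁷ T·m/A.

For a long straight wire B = μ₀I/(2πd), so I = 2πdB/μ₀.
I = 2π × 0.0849 × 4.90×10⁻⁵ / (4π×10⁻⁷) = 20.8 A.

I ≈ 21 A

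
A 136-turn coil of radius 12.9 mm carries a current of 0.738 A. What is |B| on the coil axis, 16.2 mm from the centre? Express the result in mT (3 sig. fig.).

For an N-turn flat coil, B = Nμ₀IR²/[2(R²+z²)^(3/2)] with R = 0.0129 m, z = 0.0162 m.
B = 136 × 8.69×10⁻⁶ T = 1.18×10⁻³ T.

B ≈ 1.18 mT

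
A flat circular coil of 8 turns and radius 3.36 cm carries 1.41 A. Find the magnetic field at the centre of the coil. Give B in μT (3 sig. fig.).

For an N-turn flat coil, B = Nμ₀I/(2R) with R = 0.0336 m.
B = 8 × 2.64×10⁻⁵ T = 2.11×10⁻⁴ T.

B ≈ 211 μT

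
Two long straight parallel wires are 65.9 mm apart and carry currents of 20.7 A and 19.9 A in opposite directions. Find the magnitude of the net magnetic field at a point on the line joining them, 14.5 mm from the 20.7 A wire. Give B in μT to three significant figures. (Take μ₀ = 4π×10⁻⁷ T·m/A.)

Each long wire gives B = μ₀I/(2πd). Distances are d₁ = 0.0145 m and d₂ = 0.0514 m.
B₁ = 2.86×10⁻⁴ T, B₂ = 7.74×10⁻⁵ T.
Between antiparallel currents both contributions point the same way, so they add. B = B₁ + B₂ = 2.86×10⁻⁴ + 7.74×10⁻⁵ = 3.63×10⁻⁴ T.

B ≈ 363 μT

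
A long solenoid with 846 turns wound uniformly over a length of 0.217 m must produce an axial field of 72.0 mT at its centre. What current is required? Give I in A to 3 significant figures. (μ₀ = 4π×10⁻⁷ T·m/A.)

Inside a long solenoid B = μ₀nI with n = 3899 m⁻¹, so I = B/(μ₀n).
I = 7.20×10⁻² / (4π×10⁻⁷ × 3899) = 14.7 A.

I ≈ 14.7 A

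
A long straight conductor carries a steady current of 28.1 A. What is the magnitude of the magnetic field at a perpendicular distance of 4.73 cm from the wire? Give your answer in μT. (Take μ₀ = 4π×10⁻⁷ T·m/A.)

For an infinitely long straight wire, B = μ₀I/(2πd).
B = (4π×10⁻⁷ × 28.1) / (2π × 0.0473) = 1.19×10⁻⁴ T.

B ≈ 119 μT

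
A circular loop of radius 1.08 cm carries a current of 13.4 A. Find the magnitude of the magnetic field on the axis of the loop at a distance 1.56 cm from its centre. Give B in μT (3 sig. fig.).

B ≈ 144 μT

On the axis of a circular loop, B = μ₀IR² / [2(R²+z²)^(3/2)].
R² + z² = (0.0108)² + (0.0156)² = 0.00036 m², and (R²+z²)^(3/2) = 6.83×10⁻⁶ m³.
B = (4π×10⁻⁷ × 13.4 × 0.0001166) / (2 × 6.83×10⁻⁶) = 1.44×10⁻⁴ T.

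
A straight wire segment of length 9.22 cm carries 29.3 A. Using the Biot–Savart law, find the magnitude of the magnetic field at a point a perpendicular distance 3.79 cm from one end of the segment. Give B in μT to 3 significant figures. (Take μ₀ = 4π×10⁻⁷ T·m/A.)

B ≈ 71.5 μT

For a finite straight segment, B = (μ₀I/4πd)(sinθ₁ + sinθ₂), where θ₁, θ₂ are the angles from the perpendicular to each end.
The perpendicular foot is at one end, so the two end-offsets along the wire are 0 and L = 0.0922 m.
sinθ₁ = 0/√(0²+0.0379²) = 0.0000; sinθ₂ = 0.0922/√(0.0922²+0.0379²) = 0.9249.
B = (4π×10⁻⁷ × 29.3) / (4π × 0.0379) × (0.0000 + 0.9249) = 7.15×10⁻⁵ T.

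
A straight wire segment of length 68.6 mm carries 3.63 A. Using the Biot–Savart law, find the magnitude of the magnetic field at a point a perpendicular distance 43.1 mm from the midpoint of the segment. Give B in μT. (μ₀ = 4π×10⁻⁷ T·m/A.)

B ≈ 10.5 μT

For a finite straight segment, B = (μ₀I/4πd)(sinθ₁ + sinθ₂), where θ₁, θ₂ are the angles from the perpendicular to each end.
The perpendicular from the point meets the wire at its midpoint, so each end is L/2 = 0.0343 m away along the wire.
sinθ₁ = 0.0343/√(0.0343²+0.0431²) = 0.6227; sinθ₂ = 0.0343/√(0.0343²+0.0431²) = 0.6227.
B = (4π×10⁻⁷ × 3.63) / (4π × 0.0431) × (0.6227 + 0.6227) = 1.05×10⁻⁵ T.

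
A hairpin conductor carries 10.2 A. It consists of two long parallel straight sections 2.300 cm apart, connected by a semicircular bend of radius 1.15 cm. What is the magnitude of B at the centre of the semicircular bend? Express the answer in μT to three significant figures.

B ≈ 456 μT

The semicircular arc contributes B_arc = μ₀I·π/(4πR) = μ₀I/(4R) = 2.79×10⁻⁴ T.
Each semi-infinite lead is at perpendicular distance R = 0.0115 m from the centre, with the perpendicular foot at its near end, so it contributes μ₀I/(4πR); both point the same way, together 1.77×10⁻⁴ T.
Arc and leads all point the same direction: B = 2.79×10⁻⁴ + 1.77×10⁻⁴ = 4.56×10⁻⁴ T.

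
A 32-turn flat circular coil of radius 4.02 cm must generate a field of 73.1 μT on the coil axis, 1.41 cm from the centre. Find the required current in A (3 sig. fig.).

I ≈ 0.174 A

For an N-turn coil, B = Nμ₀IR²/[2(R²+z²)^(3/2)] with R = 0.0402 m, z = 0.0141 m, so I = 2B(R²+z²)^(3/2)/(Nμ₀R²) = 2 × 7.31×10⁻⁵ × 7.73×10⁻⁵ / (32 × 4π×10⁻⁷ × 0.001616) = 0.174 A.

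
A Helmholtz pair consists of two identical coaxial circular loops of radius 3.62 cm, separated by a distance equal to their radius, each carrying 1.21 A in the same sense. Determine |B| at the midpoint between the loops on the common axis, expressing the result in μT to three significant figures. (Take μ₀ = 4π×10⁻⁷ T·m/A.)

Each loop contributes B = μ₀IR²/[2(R²+z²)^(3/2)] on the axis, with z measured from that loop.
Loop 1 (z = 0.0181 m): B₁ = 1.50×10⁻⁵ T. Loop 2 (z = 0.0181 m): B₂ = 1.50×10⁻⁵ T.
The fields add: B = B₁ + B₂ = 3.01×10⁻⁵ T.

B ≈ 30.1 μT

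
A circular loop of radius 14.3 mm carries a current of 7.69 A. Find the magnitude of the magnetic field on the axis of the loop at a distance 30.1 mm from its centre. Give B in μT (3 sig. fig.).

B ≈ 26.7 μT

On the axis of a circular loop, B = μ₀IR² / [2(R²+z²)^(3/2)].
R² + z² = (0.0143)² + (0.0301)² = 0.001111 m², and (R²+z²)^(3/2) = 3.70×10⁻⁵ m³.
B = (4π×10⁻⁷ × 7.69 × 0.0002045) / (2 × 3.70×10⁻⁵) = 2.67×10⁻⁵ T.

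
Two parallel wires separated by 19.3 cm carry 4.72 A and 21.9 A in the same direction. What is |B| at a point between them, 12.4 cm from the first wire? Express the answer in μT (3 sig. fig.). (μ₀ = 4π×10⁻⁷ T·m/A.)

Each long wire gives B = μ₀I/(2πd). Distances are d₁ = 0.124 m and d₂ = 0.069 m.
B₁ = 7.61×10⁻⁶ T, B₂ = 6.35×10⁻⁵ T.
Between parallel currents the two contributions point in opposite directions, so they subtract. B = |B₁ − B₂| = |7.61×10⁻⁶ − 6.35×10⁻⁵| = 5.59×10⁻⁵ T.

B ≈ 55.9 μT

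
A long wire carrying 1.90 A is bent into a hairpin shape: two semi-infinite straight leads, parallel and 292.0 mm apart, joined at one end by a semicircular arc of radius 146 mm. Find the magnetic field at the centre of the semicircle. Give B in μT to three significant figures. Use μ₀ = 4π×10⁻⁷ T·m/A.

The semicircular arc contributes B_arc = μ₀I·π/(4πR) = μ₀I/(4R) = 4.09×10⁻⁶ T.
Each semi-infinite lead is at perpendicular distance R = 0.146 m from the centre, with the perpendicular foot at its near end, so it contributes μ₀I/(4πR); both point the same way, together 2.60×10⁻⁶ T.
Arc and leads all point the same direction: B = 4.09×10⁻⁶ + 2.60×10⁻⁶ = 6.69×10⁻⁶ T.

B ≈ 6.69 μT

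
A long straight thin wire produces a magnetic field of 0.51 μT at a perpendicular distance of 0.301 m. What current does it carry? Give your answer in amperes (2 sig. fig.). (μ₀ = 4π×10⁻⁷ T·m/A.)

For a long straight wire B = μ₀I/(2πd), so I = 2πdB/μ₀.
I = 2π × 0.301 × 5.10×10⁻⁷ / (4π×10⁻⁷) = 0.768 A.

I ≈ 0.77 A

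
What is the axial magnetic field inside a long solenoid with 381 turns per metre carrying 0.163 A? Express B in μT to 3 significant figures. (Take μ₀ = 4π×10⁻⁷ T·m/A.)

B ≈ 78.0 μT

Inside a long solenoid, B = μ₀nI with n = 381 turns/m.
B = 4π×10⁻⁷ × 381 × 0.163 = 7.80×10⁻⁵ T.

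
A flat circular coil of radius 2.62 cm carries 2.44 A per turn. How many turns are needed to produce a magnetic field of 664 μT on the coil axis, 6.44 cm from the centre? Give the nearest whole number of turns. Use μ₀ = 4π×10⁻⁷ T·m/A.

N = 212

For an N-turn coil, B = Nμ₀IR²/[2(R²+z²)^(3/2)]. A single turn gives B₁ = 3.13×10⁻⁶ T with R = 0.0262 m, z = 0.0644 m.
N = B/B₁ = 6.64×10⁻⁴ / 3.13×10⁻⁶ = 212.05.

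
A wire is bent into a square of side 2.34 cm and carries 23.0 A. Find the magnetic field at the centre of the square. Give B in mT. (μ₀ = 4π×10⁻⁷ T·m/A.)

B ≈ 1.11 mT

Each side is a finite straight segment at perpendicular distance d = a/(2 tan(π/4)) = 0.0117 m from the centre, with end-angles ±π/4.
One side contributes B₁ = (μ₀I/4πd)·2 sin(π/4) = 2.78×10⁻⁴ T.
All 4 sides add in the same direction: B = 4 × 2.78×10⁻⁴ = 1.11×10⁻³ T.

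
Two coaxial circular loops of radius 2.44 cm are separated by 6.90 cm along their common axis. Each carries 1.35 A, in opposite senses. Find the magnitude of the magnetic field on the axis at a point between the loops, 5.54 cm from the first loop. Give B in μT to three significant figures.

B ≈ 20.9 μT

Each loop contributes B = μ₀IR²/[2(R²+z²)^(3/2)] on the axis, with z measured from that loop.
Loop 1 (z = 0.0554 m): B₁ = 2.28×10⁻⁶ T. Loop 2 (z = 0.0136 m): B₂ = 2.32×10⁻⁵ T.
The fields oppose: B = |B₁ − B₂| = 2.09×10⁻⁵ T.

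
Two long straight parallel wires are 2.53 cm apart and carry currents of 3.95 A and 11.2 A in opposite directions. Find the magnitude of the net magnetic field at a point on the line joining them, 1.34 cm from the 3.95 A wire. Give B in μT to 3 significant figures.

Each long wire gives B = μ₀I/(2πd). Distances are d₁ = 0.0134 m and d₂ = 0.0119 m.
B₁ = 5.90×10⁻⁵ T, B₂ = 1.88×10⁻⁴ T.
Between antiparallel currents both contributions point the same way, so they add. B = B₁ + B₂ = 5.90×10⁻⁵ + 1.88×10⁻⁴ = 2.47×10⁻⁴ T.

B ≈ 247 μT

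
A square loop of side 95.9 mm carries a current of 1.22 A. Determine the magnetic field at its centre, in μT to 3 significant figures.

B ≈ 14.4 μT

Each side is a finite straight segment at perpendicular distance d = a/(2 tan(π/4)) = 0.04795 m from the centre, with end-angles ±π/4.
One side contributes B₁ = (μ₀I/4πd)·2 sin(π/4) = 3.60×10⁻⁶ T.
All 4 sides add in the same direction: B = 4 × 3.60×10⁻⁶ = 1.44×10⁻⁵ T.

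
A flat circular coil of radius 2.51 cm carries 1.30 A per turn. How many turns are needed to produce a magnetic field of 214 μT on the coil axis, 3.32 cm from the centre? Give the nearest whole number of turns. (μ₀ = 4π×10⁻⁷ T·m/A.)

For an N-turn coil, B = Nμ₀IR²/[2(R²+z²)^(3/2)]. A single turn gives B₁ = 7.14×10⁻⁶ T with R = 0.0251 m, z = 0.0332 m.
N = B/B₁ = 2.14×10⁻⁴ / 7.14×10⁻⁶ = 29.98.

N = 30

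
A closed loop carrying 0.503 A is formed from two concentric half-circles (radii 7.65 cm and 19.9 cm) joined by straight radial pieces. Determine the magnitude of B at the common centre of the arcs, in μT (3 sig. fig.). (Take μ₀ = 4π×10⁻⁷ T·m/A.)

B ≈ 1.27 μT

The radial connectors point toward the centre, so dl × r̂ = 0 and they contribute nothing.
Each semicircle gives μ₀I/(4R): inner arc 2.07×10⁻⁶ T, outer arc 7.94×10⁻⁷ T.
The two arcs carry current in opposite angular senses, so their fields oppose: B = |2.07×10⁻⁶ − 7.94×10⁻⁷| = 1.27×10⁻⁶ T.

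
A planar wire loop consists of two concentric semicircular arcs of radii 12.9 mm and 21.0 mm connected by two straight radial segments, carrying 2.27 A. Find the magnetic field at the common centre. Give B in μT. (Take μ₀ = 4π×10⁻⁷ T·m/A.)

B ≈ 21.3 μT

The radial connectors point toward the centre, so dl × r̂ = 0 and they contribute nothing.
Each semicircle gives μ₀I/(4R): inner arc 5.53×10⁻⁵ T, outer arc 3.40×10⁻⁵ T.
The two arcs carry current in opposite angular senses, so their fields oppose: B = |5.53×10⁻⁵ − 3.40×10⁻⁵| = 2.13×10⁻⁵ T.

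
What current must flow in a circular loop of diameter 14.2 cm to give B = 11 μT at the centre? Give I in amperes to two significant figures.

I ≈ 1.2 A

At the centre of a circular loop B = μ₀I/(2R), so I = 2RB/μ₀.
With R = 0.071 m, I = 2 × 0.071 × 1.10×10⁻⁵ / (4π×10⁻⁷) = 1.24 A.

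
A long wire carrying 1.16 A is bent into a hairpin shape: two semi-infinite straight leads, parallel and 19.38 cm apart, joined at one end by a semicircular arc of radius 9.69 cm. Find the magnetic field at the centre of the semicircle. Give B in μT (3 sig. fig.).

The semicircular arc contributes B_arc = μ₀I·π/(4πR) = μ₀I/(4R) = 3.76×10⁻⁶ T.
Each semi-infinite lead is at perpendicular distance R = 0.0969 m from the centre, with the perpendicular foot at its near end, so it contributes μ₀I/(4πR); both point the same way, together 2.39×10⁻⁶ T.
Arc and leads all point the same direction: B = 3.76×10⁻⁶ + 2.39×10⁻⁶ = 6.16×10⁻⁶ T.

B ≈ 6.16 μT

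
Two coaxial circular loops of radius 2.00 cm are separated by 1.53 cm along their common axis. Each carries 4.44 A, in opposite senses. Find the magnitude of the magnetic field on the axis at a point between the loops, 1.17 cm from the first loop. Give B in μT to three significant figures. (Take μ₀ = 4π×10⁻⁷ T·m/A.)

B ≈ 43.3 μT

Each loop contributes B = μ₀IR²/[2(R²+z²)^(3/2)] on the axis, with z measured from that loop.
Loop 1 (z = 0.0117 m): B₁ = 8.97×10⁻⁵ T. Loop 2 (z = 0.0036 m): B₂ = 1.33×10⁻⁴ T.
The fields oppose: B = |B₁ − B₂| = 4.33×10⁻⁵ T.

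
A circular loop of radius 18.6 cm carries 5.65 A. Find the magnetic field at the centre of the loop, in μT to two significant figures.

At the centre of a circular loop the Biot–Savart law gives B = μ₀I/(2R).
B = (4π×10⁻⁷ × 5.65) / (2 × 0.186) = 1.91×10⁻⁵ T.

B ≈ 19 μT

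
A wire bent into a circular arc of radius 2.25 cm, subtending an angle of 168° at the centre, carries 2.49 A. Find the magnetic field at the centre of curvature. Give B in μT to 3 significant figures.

B ≈ 32.4 μT

The Biot–Savart field of a circular arc at its centre is B = μ₀Iφ/(4πR), with φ = 2.932 rad.
B = (4π×10⁻⁷ × 2.49 × 2.932) / (4π × 0.0225) = 3.24×10⁻⁵ T.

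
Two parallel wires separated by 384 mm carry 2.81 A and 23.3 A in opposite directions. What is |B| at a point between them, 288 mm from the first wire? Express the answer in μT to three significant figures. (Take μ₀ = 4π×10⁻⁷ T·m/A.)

B ≈ 50.5 μT

Each long wire gives B = μ₀I/(2πd). Distances are d₁ = 0.288 m and d₂ = 0.096 m.
B₁ = 1.95×10⁻⁶ T, B₂ = 4.85×10⁻⁵ T.
Between antiparallel currents both contributions point the same way, so they add. B = B₁ + B₂ = 1.95×10⁻⁶ + 4.85×10⁻⁵ = 5.05×10⁻⁵ T.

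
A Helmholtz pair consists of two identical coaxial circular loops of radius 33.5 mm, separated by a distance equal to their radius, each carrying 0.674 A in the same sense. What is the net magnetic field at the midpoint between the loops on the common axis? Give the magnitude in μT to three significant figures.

Each loop contributes B = μ₀IR²/[2(R²+z²)^(3/2)] on the axis, with z measured from that loop.
Loop 1 (z = 0.01675 m): B₁ = 9.05×10⁻⁶ T. Loop 2 (z = 0.01675 m): B₂ = 9.05×10⁻⁶ T.
The fields add: B = B₁ + B₂ = 1.81×10⁻⁵ T.

B ≈ 18.1 μT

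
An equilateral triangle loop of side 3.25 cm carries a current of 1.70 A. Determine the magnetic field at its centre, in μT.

B ≈ 94.2 μT

Each side is a finite straight segment at perpendicular distance d = a/(2 tan(π/3)) = 0.009382 m from the centre, with end-angles ±π/3.
One side contributes B₁ = (μ₀I/4πd)·2 sin(π/3) = 3.14×10⁻⁵ T.
All 3 sides add in the same direction: B = 3 × 3.14×10⁻⁵ = 9.42×10⁻⁵ T.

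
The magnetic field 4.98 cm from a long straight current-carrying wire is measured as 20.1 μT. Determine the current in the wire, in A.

I ≈ 5.00 A

For a long straight wire B = μ₀I/(2πd), so I = 2πdB/μ₀.
I = 2π × 0.0498 × 2.01×10⁻⁵ / (4π×10⁻⁷) = 5.00 A.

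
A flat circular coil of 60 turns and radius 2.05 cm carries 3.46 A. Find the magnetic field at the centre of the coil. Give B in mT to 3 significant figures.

B ≈ 6.36 mT

For an N-turn flat coil, B = Nμ₀I/(2R) with R = 0.0205 m.
B = 60 × 1.06×10⁻⁴ T = 6.36×10⁻³ T.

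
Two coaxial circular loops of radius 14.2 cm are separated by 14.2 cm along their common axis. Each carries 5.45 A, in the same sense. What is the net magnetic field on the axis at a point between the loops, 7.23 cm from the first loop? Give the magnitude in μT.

Each loop contributes B = μ₀IR²/[2(R²+z²)^(3/2)] on the axis, with z measured from that loop.
Loop 1 (z = 0.0723 m): B₁ = 1.71×10⁻⁵ T. Loop 2 (z = 0.0697 m): B₂ = 1.74×10⁻⁵ T.
The fields add: B = B₁ + B₂ = 3.45×10⁻⁵ T.

B ≈ 34.5 μT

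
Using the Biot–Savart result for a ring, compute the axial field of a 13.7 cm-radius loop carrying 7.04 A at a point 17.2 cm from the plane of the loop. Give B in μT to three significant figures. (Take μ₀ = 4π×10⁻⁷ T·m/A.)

On the axis of a circular loop, B = μ₀IR² / [2(R²+z²)^(3/2)].
R² + z² = (0.137)² + (0.172)² = 0.04835 m², and (R²+z²)^(3/2) = 1.06×10⁻² m³.
B = (4π×10⁻⁷ × 7.04 × 0.01877) / (2 × 1.06×10⁻²) = 7.81×10⁻⁶ T.

B ≈ 7.81 μT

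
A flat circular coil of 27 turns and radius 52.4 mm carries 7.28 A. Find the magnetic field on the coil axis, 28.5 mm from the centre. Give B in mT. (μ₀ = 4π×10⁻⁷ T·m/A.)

B ≈ 1.60 mT

For an N-turn flat coil, B = Nμ₀IR²/[2(R²+z²)^(3/2)] with R = 0.0524 m, z = 0.0285 m.
B = 27 × 5.92×10⁻⁵ T = 1.60×10⁻³ T.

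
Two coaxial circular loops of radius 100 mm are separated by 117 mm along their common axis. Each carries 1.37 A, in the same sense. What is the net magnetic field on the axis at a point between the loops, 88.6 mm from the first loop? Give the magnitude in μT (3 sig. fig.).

B ≈ 11.3 μT

Each loop contributes B = μ₀IR²/[2(R²+z²)^(3/2)] on the axis, with z measured from that loop.
Loop 1 (z = 0.0886 m): B₁ = 3.61×10⁻⁶ T. Loop 2 (z = 0.0284 m): B₂ = 7.66×10⁻⁶ T.
The fields add: B = B₁ + B₂ = 1.13×10⁻⁵ T.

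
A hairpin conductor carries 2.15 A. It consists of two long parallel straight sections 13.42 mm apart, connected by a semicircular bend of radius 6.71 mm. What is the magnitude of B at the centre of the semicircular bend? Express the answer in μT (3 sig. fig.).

The semicircular arc contributes B_arc = μ₀I·π/(4πR) = μ₀I/(4R) = 1.01×10⁻⁴ T.
Each semi-infinite lead is at perpendicular distance R = 0.00671 m from the centre, with the perpendicular foot at its near end, so it contributes μ₀I/(4πR); both point the same way, together 6.41×10⁻⁵ T.
Arc and leads all point the same direction: B = 1.01×10⁻⁴ + 6.41×10⁻⁵ = 1.65×10⁻⁴ T.

B ≈ 165 μT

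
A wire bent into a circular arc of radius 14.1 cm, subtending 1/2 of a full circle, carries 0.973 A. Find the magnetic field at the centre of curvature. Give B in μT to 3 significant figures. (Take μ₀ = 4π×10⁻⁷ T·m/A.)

B ≈ 2.17 μT

The Biot–Savart field of a circular arc at its centre is B = μ₀Iφ/(4πR), with φ = 3.142 rad.
B = (4π×10⁻⁷ × 0.973 × 3.142) / (4π × 0.141) = 2.17×10⁻⁶ T.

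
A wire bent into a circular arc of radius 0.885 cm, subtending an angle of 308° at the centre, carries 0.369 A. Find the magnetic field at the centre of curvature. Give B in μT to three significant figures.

B ≈ 22.4 μT

The Biot–Savart field of a circular arc at its centre is B = μ₀Iφ/(4πR), with φ = 5.376 rad.
B = (4π×10⁻⁷ × 0.369 × 5.376) / (4π × 0.00885) = 2.24×10⁻⁵ T.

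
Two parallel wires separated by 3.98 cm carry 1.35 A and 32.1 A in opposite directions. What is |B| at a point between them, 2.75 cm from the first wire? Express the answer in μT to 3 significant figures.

B ≈ 532 μT

Each long wire gives B = μ₀I/(2πd). Distances are d₁ = 0.0275 m and d₂ = 0.0123 m.
B₁ = 9.82×10⁻⁶ T, B₂ = 5.22×10⁻⁴ T.
Between antiparallel currents both contributions point the same way, so they add. B = B₁ + B₂ = 9.82×10⁻⁶ + 5.22×10⁻⁴ = 5.32×10⁻⁴ T.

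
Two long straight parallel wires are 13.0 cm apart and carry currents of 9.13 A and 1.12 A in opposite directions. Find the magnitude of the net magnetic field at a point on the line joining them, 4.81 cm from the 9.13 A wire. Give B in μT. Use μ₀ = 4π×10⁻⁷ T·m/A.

Each long wire gives B = μ₀I/(2πd). Distances are d₁ = 0.0481 m and d₂ = 0.0819 m.
B₁ = 3.80×10⁻⁵ T, B₂ = 2.74×10⁻⁶ T.
Between antiparallel currents both contributions point the same way, so they add. B = B₁ + B₂ = 3.80×10⁻⁵ + 2.74×10⁻⁶ = 4.07×10⁻⁵ T.

B ≈ 40.7 μT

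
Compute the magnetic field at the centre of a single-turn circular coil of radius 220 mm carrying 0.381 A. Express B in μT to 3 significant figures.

At the centre of a circular loop the Biot–Savart law gives B = μ₀I/(2R).
B = (4π×10⁻⁷ × 0.381) / (2 × 0.22) = 1.09×10⁻⁶ T.

B ≈ 1.09 μT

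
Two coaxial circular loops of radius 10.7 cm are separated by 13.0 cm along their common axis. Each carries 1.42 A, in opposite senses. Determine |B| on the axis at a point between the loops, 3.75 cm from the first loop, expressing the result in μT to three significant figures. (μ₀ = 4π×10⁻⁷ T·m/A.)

Each loop contributes B = μ₀IR²/[2(R²+z²)^(3/2)] on the axis, with z measured from that loop.
Loop 1 (z = 0.0375 m): B₁ = 7.01×10⁻⁶ T. Loop 2 (z = 0.0925 m): B₂ = 3.61×10⁻⁶ T.
The fields oppose: B = |B₁ − B₂| = 3.40×10⁻⁶ T.

B ≈ 3.40 μT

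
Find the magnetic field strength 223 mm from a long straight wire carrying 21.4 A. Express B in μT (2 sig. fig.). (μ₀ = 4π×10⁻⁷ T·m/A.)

B ≈ 19 μT

For an infinitely long straight wire, B = μ₀I/(2πd).
B = (4π×10⁻⁷ × 21.4) / (2π × 0.223) = 1.92×10⁻⁵ T.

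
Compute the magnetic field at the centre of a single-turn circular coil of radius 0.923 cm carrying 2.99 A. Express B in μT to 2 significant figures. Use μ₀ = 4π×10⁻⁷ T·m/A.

At the centre of a circular loop the Biot–Savart law gives B = μ₀I/(2R).
B = (4π×10⁻⁷ × 2.99) / (2 × 0.00923) = 2.04×10⁻⁴ T.

B ≈ 200 μT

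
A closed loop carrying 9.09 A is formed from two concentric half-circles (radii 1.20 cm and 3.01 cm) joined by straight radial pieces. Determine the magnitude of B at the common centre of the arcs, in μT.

B ≈ 143 μT

The radial connectors point toward the centre, so dl × r̂ = 0 and they contribute nothing.
Each semicircle gives μ₀I/(4R): inner arc 2.38×10⁻⁴ T, outer arc 9.49×10⁻⁵ T.
The two arcs carry current in opposite angular senses, so their fields oppose: B = |2.38×10⁻⁴ − 9.49×10⁻⁵| = 1.43×10⁻⁴ T.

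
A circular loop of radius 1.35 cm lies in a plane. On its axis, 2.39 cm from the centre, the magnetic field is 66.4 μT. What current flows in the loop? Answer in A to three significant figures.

I ≈ 12.0 A

On the axis of a loop, B = μ₀IR²/[2(R²+z²)^(3/2)], so I = 2B(R²+z²)^(3/2)/(μ₀R²).
R² + z² = 0.0001823 + 0.0005712 = 0.0007535 m²; raised to 3/2 gives 2.07×10⁻⁵ m³.
I = 2 × 6.64×10⁻⁵ × 2.07×10⁻⁵ / (1.26×10⁻⁶ × 0.0001823) = 12.0 A.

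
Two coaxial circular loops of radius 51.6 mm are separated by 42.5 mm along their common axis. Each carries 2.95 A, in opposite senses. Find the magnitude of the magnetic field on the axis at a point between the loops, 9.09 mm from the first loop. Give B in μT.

Each loop contributes B = μ₀IR²/[2(R²+z²)^(3/2)] on the axis, with z measured from that loop.
Loop 1 (z = 0.00909 m): B₁ = 3.43×10⁻⁵ T. Loop 2 (z = 0.03341 m): B₂ = 2.12×10⁻⁵ T.
The fields oppose: B = |B₁ − B₂| = 1.31×10⁻⁵ T.

B ≈ 13.1 μT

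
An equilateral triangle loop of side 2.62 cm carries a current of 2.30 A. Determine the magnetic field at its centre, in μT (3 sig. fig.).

Each side is a finite straight segment at perpendicular distance d = a/(2 tan(π/3)) = 0.007563 m from the centre, with end-angles ±π/3.
One side contributes B₁ = (μ₀I/4πd)·2 sin(π/3) = 5.27×10⁻⁵ T.
All 3 sides add in the same direction: B = 3 × 5.27×10⁻⁵ = 1.58×10⁻⁴ T.

B ≈ 158 μT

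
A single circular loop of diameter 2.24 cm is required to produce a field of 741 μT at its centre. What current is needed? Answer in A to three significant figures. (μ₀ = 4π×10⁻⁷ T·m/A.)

At the centre of a circular loop B = μ₀I/(2R), so I = 2RB/μ₀.
With R = 0.0112 m, I = 2 × 0.0112 × 7.41×10⁻⁴ / (4π×10⁻⁷) = 13.2 A.

I ≈ 13.2 A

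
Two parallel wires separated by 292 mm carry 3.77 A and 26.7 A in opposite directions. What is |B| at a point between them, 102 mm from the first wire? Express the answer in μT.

B ≈ 35.5 μT

Each long wire gives B = μ₀I/(2πd). Distances are d₁ = 0.102 m and d₂ = 0.19 m.
B₁ = 7.39×10⁻⁶ T, B₂ = 2.81×10⁻⁵ T.
Between antiparallel currents both contributions point the same way, so they add. B = B₁ + B₂ = 7.39×10⁻⁶ + 2.81×10⁻⁵ = 3.55×10⁻⁵ T.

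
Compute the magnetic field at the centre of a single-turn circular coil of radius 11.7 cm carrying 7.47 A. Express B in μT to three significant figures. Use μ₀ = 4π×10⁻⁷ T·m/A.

B ≈ 40.1 μT

At the centre of a circular loop the Biot–Savart law gives B = μ₀I/(2R).
B = (4π×10⁻⁷ × 7.47) / (2 × 0.117) = 4.01×10⁻⁵ T.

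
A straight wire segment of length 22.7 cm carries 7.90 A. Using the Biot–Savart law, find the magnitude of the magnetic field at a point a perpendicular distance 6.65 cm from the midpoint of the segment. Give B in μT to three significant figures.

For a finite straight segment, B = (μ₀I/4πd)(sinθ₁ + sinθ₂), where θ₁, θ₂ are the angles from the perpendicular to each end.
The perpendicular from the point meets the wire at its midpoint, so each end is L/2 = 0.1135 m away along the wire.
sinθ₁ = 0.1135/√(0.1135²+0.0665²) = 0.8628; sinθ₂ = 0.1135/√(0.1135²+0.0665²) = 0.8628.
B = (4π×10⁻⁷ × 7.90) / (4π × 0.0665) × (0.8628 + 0.8628) = 2.05×10⁻⁵ T.

B ≈ 20.5 μT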